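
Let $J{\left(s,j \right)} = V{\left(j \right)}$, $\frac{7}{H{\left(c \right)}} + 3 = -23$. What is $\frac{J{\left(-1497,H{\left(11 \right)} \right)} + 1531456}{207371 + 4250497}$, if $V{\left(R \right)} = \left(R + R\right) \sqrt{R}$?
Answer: $\frac{382864}{1114467} - \frac{7 i \sqrt{182}}{1506759384} \approx 0.34354 - 6.2674 \cdot 10^{-8} i$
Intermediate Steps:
$H{\left(c \right)} = - \frac{7}{26}$ ($H{\left(c \right)} = \frac{7}{-3 - 23} = \frac{7}{-26} = 7 \left(- \frac{1}{26}\right) = - \frac{7}{26}$)
$V{\left(R \right)} = 2 R^{\frac{3}{2}}$ ($V{\left(R \right)} = 2 R \sqrt{R} = 2 R^{\frac{3}{2}}$)
$J{\left(s,j \right)} = 2 j^{\frac{3}{2}}$
$\frac{J{\left(-1497,H{\left(11 \right)} \right)} + 1531456}{207371 + 4250497} = \frac{2 \left(- \frac{7}{26}\right)^{\frac{3}{2}} + 1531456}{207371 + 4250497} = \frac{2 \left(- \frac{7 i \sqrt{182}}{676}\right) + 1531456}{4457868} = \left(- \frac{7 i \sqrt{182}}{338} + 1531456\right) \frac{1}{4457868} = \left(1531456 - \frac{7 i \sqrt{182}}{338}\right) \frac{1}{4457868} = \frac{382864}{1114467} - \frac{7 i \sqrt{182}}{1506759384}$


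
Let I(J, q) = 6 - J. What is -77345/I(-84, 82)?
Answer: -15469/18 ≈ -859.39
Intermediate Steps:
-77345/I(-84, 82) = -77345/(6 - 1*(-84)) = -77345/(6 + 84) = -77345/90 = -77345*1/90 = -15469/18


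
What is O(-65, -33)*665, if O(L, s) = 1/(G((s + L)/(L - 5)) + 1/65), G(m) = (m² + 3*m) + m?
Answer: 216125/2462 ≈ 87.784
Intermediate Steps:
G(m) = m² + 4*m
O(L, s) = 1/(1/65 + (4 + (L + s)/(-5 + L))*(L + s)/(-5 + L)) (O(L, s) = 1/(((s + L)/(L - 5))*(4 + (s + L)/(L - 5)) + 1/65) = 1/(((L + s)/(-5 + L))*(4 + (L + s)/(-5 + L)) + 1/65) = 1/((4 + (L + s)/(-5 + L))*(L + s)/(-5 + L) + 1/65) = 1/(1/65 + (4 + (L + s)/(-5 + L))*(L + s)/(-5 + L)))
O(-65, -33)*665 = (65*(-5 - 65)²/((-5 - 65)² + 65*(-65 - 33)*(-20 - 33 + 5*(-65))))*665 = (65*(-70)²/((-70)² + 65*(-98)*(-20 - 33 - 325)))*665 = (65*4900/(4900 + 65*(-98)*(-378)))*665 = (65*4900/(4900 + 2407860))*665 = (65*4900/2412760)*665 = (65*4900*(1/2412760))*665 = (325/2462)*665 = 216125/2462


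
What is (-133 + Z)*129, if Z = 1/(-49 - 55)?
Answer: -1784457/104 ≈ -17158.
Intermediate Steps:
Z = -1/104 (Z = 1/(-104) = -1/104 ≈ -0.0096154)
(-133 + Z)*129 = (-133 - 1/104)*129 = -13833/104*129 = -1784457/104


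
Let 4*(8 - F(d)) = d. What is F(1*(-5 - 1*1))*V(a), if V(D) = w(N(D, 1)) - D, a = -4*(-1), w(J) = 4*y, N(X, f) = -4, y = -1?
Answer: -76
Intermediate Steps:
F(d) = 8 - d/4
w(J) = -4 (w(J) = 4*(-1) = -4)
a = 4
V(D) = -4 - D
F(1*(-5 - 1*1))*V(a) = (8 - (-5 - 1*1)/4)*(-4 - 1*4) = (8 - (-5 - 1)/4)*(-4 - 4) = (8 - (-6)/4)*(-8) = (8 - 1/4*(-6))*(-8) = (8 + 3/2)*(-8) = (19/2)*(-8) = -76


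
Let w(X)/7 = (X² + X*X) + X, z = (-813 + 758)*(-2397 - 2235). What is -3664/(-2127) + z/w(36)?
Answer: 5641458/362299 ≈ 15.571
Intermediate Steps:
z = 254760 (z = -55*(-4632) = 254760)
w(X) = 7*X + 14*X² (w(X) = 7*((X² + X*X) + X) = 7*((X² + X²) + X) = 7*(2*X² + X) = 7*(X + 2*X²) = 7*X + 14*X²)
-3664/(-2127) + z/w(36) = -3664/(-2127) + 254760/((7*36*(1 + 2*36))) = -3664*(-1/2127) + 254760/((7*36*(1 + 72))) = 3664/2127 + 254760/((7*36*73)) = 3664/2127 + 254760/18396 = 3664/2127 + 254760*(1/18396) = 3664/2127 + 21230/1533 = 5641458/362299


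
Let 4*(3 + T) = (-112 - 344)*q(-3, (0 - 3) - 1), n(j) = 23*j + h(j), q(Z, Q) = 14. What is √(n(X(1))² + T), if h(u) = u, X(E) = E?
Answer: I*√1023 ≈ 31.984*I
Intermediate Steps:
n(j) = 24*j (n(j) = 23*j + j = 24*j)
T = -1599 (T = -3 + ((-112 - 344)*14)/4 = -3 + (-456*14)/4 = -3 + (¼)*(-6384) = -3 - 1596 = -1599)
√(n(X(1))² + T) = √((24*1)² - 1599) = √(24² - 1599) = √(576 - 1599) = √(-1023) = I*√1023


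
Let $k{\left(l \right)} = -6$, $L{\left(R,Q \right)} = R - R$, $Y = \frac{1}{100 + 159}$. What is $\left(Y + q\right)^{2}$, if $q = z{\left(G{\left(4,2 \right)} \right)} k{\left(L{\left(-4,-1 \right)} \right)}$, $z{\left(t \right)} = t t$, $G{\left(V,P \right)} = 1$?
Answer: $\frac{2411809}{67081} \approx 35.954$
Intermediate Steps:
$Y = \frac{1}{259} \approx 0.003861$
$L{\left(R,Q \right)} = 0$
$z{\left(t \right)} = t^{2}$
$q = -6$ ($q = 1^{2} \left(-6\right) = 1 \left(-6\right) = -6$)
$\left(Y + q\right)^{2} = \left(\frac{1}{259} - 6\right)^{2} = \left(- \frac{1553}{259}\right)^{2} = \frac{2411809}{67081}$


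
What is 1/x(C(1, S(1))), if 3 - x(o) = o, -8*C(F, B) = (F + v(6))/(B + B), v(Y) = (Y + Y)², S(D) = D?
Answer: 16/193 ≈ 0.082902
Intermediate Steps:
v(Y) = 4*Y² (v(Y) = (2*Y)² = 4*Y²)
C(F, B) = -(144 + F)/(16*B) (C(F, B) = -(F + 4*6²)/(8*(B + B)) = -(F + 4*36)/(8*(2*B)) = -(F + 144)*1/(2*B)/8 = -(144 + F)*1/(2*B)/8 = -(144 + F)/(16*B))
x(o) = 3 - o
1/x(C(1, S(1))) = 1/(3 - (-144 - 1*1)/(16*1)) = 1/(3 - (-144 - 1)/16) = 1/(3 - (-145)/16) = 1/(3 - 1*(-145/16)) = 1/(3 + 145/16) = 1/(193/16) = 16/193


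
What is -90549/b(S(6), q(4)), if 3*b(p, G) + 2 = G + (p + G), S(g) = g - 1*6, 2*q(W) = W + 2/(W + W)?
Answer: -120732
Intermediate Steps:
q(W) = W/2 + 1/(2*W) (q(W) = (W + 2/(W + W))/2 = (W + 2/(2*W))/2 = (W + (1/(2*W))*2)/2 = (W + 1/W)/2 = W/2 + 1/(2*W))
S(g) = -6 + g (S(g) = g - 6 = -6 + g)
b(p, G) = -⅔ + p/3 + 2*G/3 (b(p, G) = -⅔ + (G + (p + G))/3 = -⅔ + (G + (G + p))/3 = -⅔ + (p + 2*G)/3 = -⅔ + (p/3 + 2*G/3) = -⅔ + p/3 + 2*G/3)
-90549/b(S(6), q(4)) = -90549/(-⅔ + (-6 + 6)/3 + 2*((½)*(1 + 4²)/4)/3) = -90549/(-⅔ + (⅓)*0 + 2*((½)*(¼)*(1 + 16))/3) = -90549/(-⅔ + 0 + 2*((½)*(¼)*17)/3) = -90549/(-⅔ + 0 + (⅔)*(17/8)) = -90549/(-⅔ + 0 + 17/12) = -90549/¾ = -90549*4/3 = -120732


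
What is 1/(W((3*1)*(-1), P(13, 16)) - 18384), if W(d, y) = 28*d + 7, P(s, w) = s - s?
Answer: -1/18461 ≈ -5.4168e-5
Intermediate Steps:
P(s, w) = 0
W(d, y) = 7 + 28*d
1/(W((3*1)*(-1), P(13, 16)) - 18384) = 1/((7 + 28*((3*1)*(-1))) - 18384) = 1/((7 + 28*(3*(-1))) - 18384) = 1/((7 + 28*(-3)) - 18384) = 1/((7 - 84) - 18384) = 1/(-77 - 18384) = 1/(-18461) = -1/18461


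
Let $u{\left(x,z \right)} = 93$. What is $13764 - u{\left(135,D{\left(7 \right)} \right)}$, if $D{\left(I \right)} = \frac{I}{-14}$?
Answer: $13671$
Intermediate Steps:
$D{\left(I \right)} = - \frac{I}{14}$ ($D{\left(I \right)} = I \left(- \frac{1}{14}\right) = - \frac{I}{14}$)
$13764 - u{\left(135,D{\left(7 \right)} \right)} = 13764 - 93 = 13671$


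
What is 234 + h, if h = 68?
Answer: 302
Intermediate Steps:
234 + h = 234 + 68 = 302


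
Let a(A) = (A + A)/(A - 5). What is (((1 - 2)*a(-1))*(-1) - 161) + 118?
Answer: -128/3 ≈ -42.667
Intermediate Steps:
a(A) = 2*A/(-5 + A) (a(A) = (2*A)/(-5 + A) = 2*A/(-5 + A))
(((1 - 2)*a(-1))*(-1) - 161) + 118 = (((1 - 2)*(2*(-1)/(-5 - 1)))*(-1) - 161) + 118 = (-2*(-1)/(-6)*(-1) - 161) + 118 = (-2*(-1)*(-1)/6*(-1) - 161) + 118 = (-1*1/3*(-1) - 161) + 118 = (-1/3*(-1) - 161) + 118 = (1/3 - 161) + 118 = -482/3 + 118 = -128/3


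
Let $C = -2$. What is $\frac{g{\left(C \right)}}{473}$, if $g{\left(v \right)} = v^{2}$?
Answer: $\frac{4}{473} \approx 0.0084567$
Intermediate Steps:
$\frac{g{\left(C \right)}}{473} = \frac{\left(-2\right)^{2}}{473} = 4 \cdot \frac{1}{473} = \frac{4}{473}$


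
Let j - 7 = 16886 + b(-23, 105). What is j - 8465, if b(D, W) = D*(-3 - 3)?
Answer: 8566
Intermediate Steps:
b(D, W) = -6*D (b(D, W) = D*(-6) = -6*D)
j = 17031 (j = 7 + (16886 - 6*(-23)) = 7 + (16886 + 138) = 7 + 17024 = 17031)
j - 8465 = 17031 - 8465 = 8566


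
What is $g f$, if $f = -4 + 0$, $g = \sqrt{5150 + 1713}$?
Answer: $- 4 \sqrt{6863} \approx -331.37$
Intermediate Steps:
$g = \sqrt{6863} \approx 82.843$
$f = -4$
$g f = \sqrt{6863} \left(-4\right) = - 4 \sqrt{6863}$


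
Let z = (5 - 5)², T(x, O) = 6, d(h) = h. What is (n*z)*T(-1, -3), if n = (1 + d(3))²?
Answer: 0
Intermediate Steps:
z = 0 (z = 0² = 0)
n = 16 (n = (1 + 3)² = 4² = 16)
(n*z)*T(-1, -3) = (16*0)*6 = 0*6 = 0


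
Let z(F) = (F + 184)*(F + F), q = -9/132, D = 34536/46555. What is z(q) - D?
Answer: -1163739693/45065240 ≈ -25.823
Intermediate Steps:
D = 34536/46555 (D = 34536*(1/46555) = 34536/46555 ≈ 0.74183)
q = -3/44 (q = -9*1/132 = -3/44 ≈ -0.068182)
z(F) = 2*F*(184 + F) (z(F) = (184 + F)*(2*F) = 2*F*(184 + F))
z(q) - D = 2*(-3/44)*(184 - 3/44) - 1*34536/46555 = 2*(-3/44)*(8093/44) - 34536/46555 = -24279/968 - 34536/46555 = -1163739693/45065240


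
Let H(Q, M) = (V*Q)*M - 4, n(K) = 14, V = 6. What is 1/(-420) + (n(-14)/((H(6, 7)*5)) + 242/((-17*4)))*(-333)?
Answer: 65368684/55335 ≈ 1181.3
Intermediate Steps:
H(Q, M) = -4 + 6*M*Q (H(Q, M) = (6*Q)*M - 4 = 6*M*Q - 4 = -4 + 6*M*Q)
1/(-420) + (n(-14)/((H(6, 7)*5)) + 242/((-17*4)))*(-333) = 1/(-420) + (14/(((-4 + 6*7*6)*5)) + 242/((-17*4)))*(-333) = -1/420 + (14/(((-4 + 252)*5)) + 242/(-68))*(-333) = -1/420 + (14/((248*5)) + 242*(-1/68))*(-333) = -1/420 + (14/1240 - 121/34)*(-333) = -1/420 + (14*(1/1240) - 121/34)*(-333) = -1/420 + (7/620 - 121/34)*(-333) = -1/420 - 37391/10540*(-333) = -1/420 + 12451203/10540 = 65368684/55335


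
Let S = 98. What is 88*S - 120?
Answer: 8504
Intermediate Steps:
88*S - 120 = 88*98 - 120 = 8624 - 120 = 8504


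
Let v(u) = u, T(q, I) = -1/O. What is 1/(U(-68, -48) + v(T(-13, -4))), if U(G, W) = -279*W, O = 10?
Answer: 10/133919 ≈ 7.4672e-5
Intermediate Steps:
T(q, I) = -⅒ (T(q, I) = -1/10 = -1*⅒ = -⅒)
1/(U(-68, -48) + v(T(-13, -4))) = 1/(-279*(-48) - ⅒) = 1/(13392 - ⅒) = 1/(133919/10) = 10/133919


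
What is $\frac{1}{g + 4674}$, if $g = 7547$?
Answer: $\frac{1}{12221} \approx 8.1826 \cdot 10^{-5}$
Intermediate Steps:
$\frac{1}{g + 4674} = \frac{1}{7547 + 4674} = \frac{1}{12221}$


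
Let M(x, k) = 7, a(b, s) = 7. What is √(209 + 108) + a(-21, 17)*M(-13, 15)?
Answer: 49 + √317 ≈ 66.804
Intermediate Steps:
√(209 + 108) + a(-21, 17)*M(-13, 15) = √(209 + 108) + 7*7 = √317 + 49 = 49 + √317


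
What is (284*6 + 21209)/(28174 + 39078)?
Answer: 22913/67252 ≈ 0.34070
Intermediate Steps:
(284*6 + 21209)/(28174 + 39078) = (1704 + 21209)/67252 = 22913*(1/67252) = 22913/67252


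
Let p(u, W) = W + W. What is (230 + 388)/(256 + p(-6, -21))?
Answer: 309/107 ≈ 2.8879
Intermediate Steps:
p(u, W) = 2*W
(230 + 388)/(256 + p(-6, -21)) = (230 + 388)/(256 + 2*(-21)) = 618/(256 - 42) = 618/214 = 618*(1/214) = 309/107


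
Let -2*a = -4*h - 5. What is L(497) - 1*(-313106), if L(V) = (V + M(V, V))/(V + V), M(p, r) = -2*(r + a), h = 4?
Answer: 22230489/71 ≈ 3.1311e+5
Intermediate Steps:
a = 21/2 (a = -(-4*4 - 5)/2 = -(-16 - 5)/2 = -1/2*(-21) = 21/2 ≈ 10.500)
M(p, r) = -21 - 2*r (M(p, r) = -2*(r + 21/2) = -2*(21/2 + r) = -21 - 2*r)
L(V) = (-21 - V)/(2*V) (L(V) = (V + (-21 - 2*V))/(V + V) = (-21 - V)/((2*V)) = (-21 - V)*(1/(2*V)) = (-21 - V)/(2*V))
L(497) - 1*(-313106) = (1/2)*(-21 - 1*497)/497 - 1*(-313106) = (1/2)*(1/497)*(-21 - 497) + 313106 = (1/2)*(1/497)*(-518) + 313106 = -37/71 + 313106 = 22230489/71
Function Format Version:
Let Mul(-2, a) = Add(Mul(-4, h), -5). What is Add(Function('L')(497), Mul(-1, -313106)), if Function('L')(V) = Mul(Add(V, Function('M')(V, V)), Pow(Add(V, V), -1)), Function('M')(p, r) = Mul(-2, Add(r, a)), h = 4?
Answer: Rational(22230489, 71) ≈ 3.1311e+5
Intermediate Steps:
a = Rational(21, 2) (a = Mul(Rational(-1, 2), Add(Mul(-4, 4), -5)) = Mul(Rational(-1, 2), Add(-16, -5)) = Mul(Rational(-1, 2), -21) = Rational(21, 2) ≈ 10.500)
Function('M')(p, r) = Add(-21, Mul(-2, r)) (Function('M')(p, r) = Mul(-2, Add(r, Rational(21, 2))) = Mul(-2, Add(Rational(21, 2), r)) = Add(-21, Mul(-2, r)))
Function('L')(V) = Mul(Rational(1, 2), Pow(V, -1), Add(-21, Mul(-1, V))) (Function('L')(V) = Mul(Add(V, Add(-21, Mul(-2, V))), Pow(Add(V, V), -1)) = Mul(Add(-21, Mul(-1, V)), Pow(Mul(2, V), -1)) = Mul(Add(-21, Mul(-1, V)), Mul(Rational(1, 2), Pow(V, -1))) = Mul(Rational(1, 2), Pow(V, -1), Add(-21, Mul(-1, V))))
Add(Function('L')(497), Mul(-1, -313106)) = Add(Mul(Rational(1, 2), Pow(497, -1), Add(-21, Mul(-1, 497))), Mul(-1, -313106)) = Add(Mul(Rational(1, 2), Rational(1, 497), Add(-21, -497)), 313106) = Add(Mul(Rational(1, 2), Rational(1, 497), -518), 313106) = Add(Rational(-37, 71), 313106) = Rational(22230489, 71)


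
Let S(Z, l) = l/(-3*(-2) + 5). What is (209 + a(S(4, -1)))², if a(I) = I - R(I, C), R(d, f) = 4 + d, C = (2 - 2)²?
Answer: 42025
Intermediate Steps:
C = 0 (C = 0² = 0)
S(Z, l) = l/11 (S(Z, l) = l/(6 + 5) = l/11)
a(I) = -4 (a(I) = I - (4 + I) = I + (-4 - I) = -4)
(209 + a(S(4, -1)))² = (209 - 4)² = 205² = 42025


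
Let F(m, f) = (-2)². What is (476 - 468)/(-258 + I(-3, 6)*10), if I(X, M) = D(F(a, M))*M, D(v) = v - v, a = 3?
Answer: -4/129 ≈ -0.031008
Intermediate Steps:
F(m, f) = 4
D(v) = 0
I(X, M) = 0 (I(X, M) = 0*M = 0)
(476 - 468)/(-258 + I(-3, 6)*10) = (476 - 468)/(-258 + 0*10) = 8/(-258 + 0) = 8/(-258) = 8*(-1/258) = -4/129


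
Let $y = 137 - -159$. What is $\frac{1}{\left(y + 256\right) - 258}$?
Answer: $\frac{1}{294} \approx 0.0034014$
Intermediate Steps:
$y = 296$ ($y = 137 + 159 = 296$)
$\frac{1}{\left(y + 256\right) - 258} = \frac{1}{\left(296 + 256\right) - 258} = \frac{1}{552 - 258} = \frac{1}{294}$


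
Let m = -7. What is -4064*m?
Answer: 28448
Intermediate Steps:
-4064*m = -4064*(-7) = 28448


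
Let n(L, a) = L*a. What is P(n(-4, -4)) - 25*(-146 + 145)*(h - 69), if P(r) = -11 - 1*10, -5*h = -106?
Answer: -1216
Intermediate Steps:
h = 106/5 (h = -⅕*(-106) = 106/5 ≈ 21.200)
P(r) = -21 (P(r) = -11 - 10 = -21)
P(n(-4, -4)) - 25*(-146 + 145)*(h - 69) = -21 - 25*(-146 + 145)*(106/5 - 69) = -21 - (-25)*(-239)/5 = -21 - 25*239/5 = -21 - 1195 = -1216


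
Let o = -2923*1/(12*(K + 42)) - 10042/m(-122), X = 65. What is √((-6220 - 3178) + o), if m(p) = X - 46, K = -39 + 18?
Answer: I*√6328638085/798 ≈ 99.69*I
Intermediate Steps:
K = -21
m(p) = 19 (m(p) = 65 - 46 = 19)
o = -2586121/4788 (o = -2923*1/(12*(-21 + 42)) - 10042/19 = -2923/(12*21) - 10042*1/19 = -2923/252 - 10042/19 = -2586121/4788 ≈ -540.13)
√((-6220 - 3178) + o) = √((-6220 - 3178) - 2586121/4788) = √(-9398 - 2586121/4788) = √(-47583745/4788) = I*√6328638085/798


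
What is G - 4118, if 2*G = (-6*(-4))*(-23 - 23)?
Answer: -4670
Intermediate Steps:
G = -552 (G = ((-6*(-4))*(-23 - 23))/2 = (24*(-46))/2 = (½)*(-1104) = -552)
G - 4118 = -552 - 4118 = -4670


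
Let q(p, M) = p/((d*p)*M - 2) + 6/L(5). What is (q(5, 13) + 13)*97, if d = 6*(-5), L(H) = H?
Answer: 13440999/9760 ≈ 1377.2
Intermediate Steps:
d = -30
q(p, M) = 6/5 + p/(-2 - 30*M*p) (q(p, M) = p/((-30*p)*M - 2) + 6/5 = p/(-30*M*p - 2) + 6*(⅕) = p/(-2 - 30*M*p) + 6/5 = 6/5 + p/(-2 - 30*M*p))
(q(5, 13) + 13)*97 = ((12 - 5*5 + 180*13*5)/(10*(1 + 15*13*5)) + 13)*97 = ((12 - 25 + 11700)/(10*(1 + 975)) + 13)*97 = ((⅒)*11687/976 + 13)*97 = ((⅒)*(1/976)*11687 + 13)*97 = (11687/9760 + 13)*97 = (138567/9760)*97 = 13440999/9760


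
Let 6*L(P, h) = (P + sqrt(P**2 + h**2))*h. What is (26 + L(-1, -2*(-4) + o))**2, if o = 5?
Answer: 16393/12 + 1859*sqrt(170)/18 ≈ 2712.7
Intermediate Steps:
L(P, h) = h*(P + sqrt(P**2 + h**2))/6 (L(P, h) = ((P + sqrt(P**2 + h**2))*h)/6 = (h*(P + sqrt(P**2 + h**2)))/6 = h*(P + sqrt(P**2 + h**2))/6)
(26 + L(-1, -2*(-4) + o))**2 = (26 + (-2*(-4) + 5)*(-1 + sqrt((-1)**2 + (-2*(-4) + 5)**2))/6)**2 = (26 + (8 + 5)*(-1 + sqrt(1 + (8 + 5)**2))/6)**2 = (26 + (1/6)*13*(-1 + sqrt(1 + 13**2)))**2 = (26 + (1/6)*13*(-1 + sqrt(1 + 169)))**2 = (26 + (1/6)*13*(-1 + sqrt(170)))**2 = (26 + (-13/6 + 13*sqrt(170)/6))**2 = (143/6 + 13*sqrt(170)/6)**2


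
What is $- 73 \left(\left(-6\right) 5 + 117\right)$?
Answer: $-6351$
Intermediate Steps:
$- 73 \left(\left(-6\right) 5 + 117\right) = - 73 \left(-30 + 117\right) = - 73 \cdot 87 = \left(-1\right) 6351 = -6351$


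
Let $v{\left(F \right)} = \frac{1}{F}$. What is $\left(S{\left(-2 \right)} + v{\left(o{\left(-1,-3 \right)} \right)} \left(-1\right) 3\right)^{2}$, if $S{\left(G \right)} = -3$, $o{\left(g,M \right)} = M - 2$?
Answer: $\frac{144}{25} \approx 5.76$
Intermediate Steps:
$o{\left(g,M \right)} = -2 + M$ ($o{\left(g,M \right)} = M - 2 = -2 + M$)
$\left(S{\left(-2 \right)} + v{\left(o{\left(-1,-3 \right)} \right)} \left(-1\right) 3\right)^{2} = \left(-3 + \frac{1}{-2 - 3} \left(-1\right) 3\right)^{2} = \left(-3 + \frac{1}{-5} \left(-1\right) 3\right)^{2} = \left(-3 + \left(- \frac{1}{5}\right) \left(-1\right) 3\right)^{2} = \left(-3 + \frac{1}{5} \cdot 3\right)^{2} = \left(-3 + \frac{3}{5}\right)^{2} = \left(- \frac{12}{5}\right)^{2} = \frac{144}{25}$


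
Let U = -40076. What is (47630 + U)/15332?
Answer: 3777/7666 ≈ 0.49269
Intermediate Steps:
(47630 + U)/15332 = (47630 - 40076)/15332 = 7554*(1/15332) = 3777/7666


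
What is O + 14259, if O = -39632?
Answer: -25373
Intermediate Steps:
O + 14259 = -39632 + 14259 = -25373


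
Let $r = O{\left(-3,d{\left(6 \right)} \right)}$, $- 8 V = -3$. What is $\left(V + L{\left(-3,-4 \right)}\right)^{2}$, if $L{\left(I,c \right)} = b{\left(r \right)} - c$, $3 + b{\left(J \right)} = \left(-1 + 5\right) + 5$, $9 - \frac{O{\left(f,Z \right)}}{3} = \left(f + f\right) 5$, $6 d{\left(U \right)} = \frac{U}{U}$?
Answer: $\frac{6889}{64} \approx 107.64$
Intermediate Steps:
$V = \frac{3}{8}$ ($V = \left(- \frac{1}{8}\right) \left(-3\right) = \frac{3}{8} \approx 0.375$)
$d{\left(U \right)} = \frac{1}{6}$ ($d{\left(U \right)} = \frac{U \frac{1}{U}}{6} = \frac{1}{6} \cdot 1 = \frac{1}{6}$)
$O{\left(f,Z \right)} = 27 - 30 f$ ($O{\left(f,Z \right)} = 27 - 3 \left(f + f\right) 5 = 27 - 3 \cdot 2 f 5 = 27 - 3 \cdot 10 f = 27 - 30 f$)
$r = 117$ ($r = 27 - -90 = 27 + 90 = 117$)
$b{\left(J \right)} = 6$ ($b{\left(J \right)} = -3 + \left(\left(-1 + 5\right) + 5\right) = -3 + \left(4 + 5\right) = -3 + 9 = 6$)
$L{\left(I,c \right)} = 6 - c$
$\left(V + L{\left(-3,-4 \right)}\right)^{2} = \left(\frac{3}{8} + \left(6 - -4\right)\right)^{2} = \left(\frac{3}{8} + \left(6 + 4\right)\right)^{2} = \left(\frac{3}{8} + 10\right)^{2} = \left(\frac{83}{8}\right)^{2} = \frac{6889}{64}$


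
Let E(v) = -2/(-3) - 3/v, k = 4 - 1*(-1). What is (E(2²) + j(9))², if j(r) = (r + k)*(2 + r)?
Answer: 3411409/144 ≈ 23690.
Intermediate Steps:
k = 5 (k = 4 + 1 = 5)
E(v) = ⅔ - 3/v (E(v) = -2*(-⅓) - 3/v = ⅔ - 3/v)
j(r) = (2 + r)*(5 + r) (j(r) = (r + 5)*(2 + r) = (5 + r)*(2 + r) = (2 + r)*(5 + r))
(E(2²) + j(9))² = ((⅔ - 3/(2²)) + (10 + 9² + 7*9))² = ((⅔ - 3/4) + (10 + 81 + 63))² = ((⅔ - 3*¼) + 154)² = ((⅔ - ¾) + 154)² = (-1/12 + 154)² = (1847/12)² = 3411409/144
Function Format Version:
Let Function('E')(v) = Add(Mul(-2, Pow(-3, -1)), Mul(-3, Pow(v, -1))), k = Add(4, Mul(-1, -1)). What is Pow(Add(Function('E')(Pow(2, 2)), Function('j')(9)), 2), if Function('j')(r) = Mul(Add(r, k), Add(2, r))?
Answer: Rational(3411409, 144) ≈ 23690.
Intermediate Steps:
k = 5 (k = Add(4, 1) = 5)
Function('E')(v) = Add(Rational(2, 3), Mul(-3, Pow(v, -1))) (Function('E')(v) = Add(Mul(-2, Rational(-1, 3)), Mul(-3, Pow(v, -1))) = Add(Rational(2, 3), Mul(-3, Pow(v, -1))))
Function('j')(r) = Mul(Add(2, r), Add(5, r)) (Function('j')(r) = Mul(Add(r, 5), Add(2, r)) = Mul(Add(5, r), Add(2, r)) = Mul(Add(2, r), Add(5, r)))
Pow(Add(Function('E')(Pow(2, 2)), Function('j')(9)), 2) = Pow(Add(Add(Rational(2, 3), Mul(-3, Pow(Pow(2, 2), -1))), Add(10, Pow(9, 2), Mul(7, 9))), 2) = Pow(Add(Add(Rational(2, 3), Mul(-3, Pow(4, -1))), Add(10, 81, 63)), 2) = Pow(Add(Add(Rational(2, 3), Mul(-3, Rational(1, 4))), 154), 2) = Pow(Add(Add(Rational(2, 3), Rational(-3, 4)), 154), 2) = Pow(Add(Rational(-1, 12), 154), 2) = Pow(Rational(1847, 12), 2) = Rational(3411409, 144)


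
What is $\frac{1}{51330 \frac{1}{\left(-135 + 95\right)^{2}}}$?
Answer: $\frac{160}{5133} \approx 0.031171$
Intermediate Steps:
$\frac{1}{51330 \frac{1}{\left(-135 + 95\right)^{2}}} = \frac{1}{51330 \frac{1}{\left(-40\right)^{2}}} = \frac{1}{51330 \cdot \frac{1}{1600}} = \frac{1}{\frac{5133}{160}} = \frac{160}{5133}$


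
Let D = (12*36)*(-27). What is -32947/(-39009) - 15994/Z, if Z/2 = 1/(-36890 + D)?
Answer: 15146661791989/39009 ≈ 3.8829e+8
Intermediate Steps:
D = -11664 (D = 432*(-27) = -11664)
Z = -1/24277 (Z = 2/(-36890 - 11664) = 2/(-48554) = 2*(-1/48554) = -1/24277 ≈ -4.1191e-5)
-32947/(-39009) - 15994/Z = -32947/(-39009) - 15994/(-1/24277) = -32947*(-1/39009) - 15994*(-24277) = 32947/39009 + 388286338 = 15146661791989/39009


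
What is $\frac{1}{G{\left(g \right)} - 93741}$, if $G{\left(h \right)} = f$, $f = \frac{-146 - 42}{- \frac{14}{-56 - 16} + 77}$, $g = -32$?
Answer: $- \frac{2779}{260513007} \approx -1.0667 \cdot 10^{-5}$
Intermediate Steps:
$f = - \frac{6768}{2779}$ ($f = - \frac{188}{- \frac{14}{-72} + 77} = - \frac{188}{\left(-14\right) \left(- \frac{1}{72}\right) + 77} = - \frac{188}{\frac{7}{36} + 77} = - \frac{188}{\frac{2779}{36}} = \left(-188\right) \frac{36}{2779} = - \frac{6768}{2779} \approx -2.4354$)
$G{\left(h \right)} = - \frac{6768}{2779}$
$\frac{1}{G{\left(g \right)} - 93741} = \frac{1}{- \frac{6768}{2779} - 93741} = \frac{1}{- \frac{260513007}{2779}} = - \frac{2779}{260513007}$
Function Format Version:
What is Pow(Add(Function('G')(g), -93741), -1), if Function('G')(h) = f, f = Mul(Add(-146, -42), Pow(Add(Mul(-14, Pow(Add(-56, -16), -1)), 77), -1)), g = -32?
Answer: Rational(-2779, 260513007) ≈ -1.0667e-5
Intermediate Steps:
f = Rational(-6768, 2779) (f = Mul(-188, Pow(Add(Mul(-14, Pow(-72, -1)), 77), -1)) = Mul(-188, Pow(Add(Mul(-14, Rational(-1, 72)), 77), -1)) = Mul(-188, Pow(Add(Rational(7, 36), 77), -1)) = Mul(-188, Pow(Rational(2779, 36), -1)) = Mul(-188, Rational(36, 2779)) = Rational(-6768, 2779) ≈ -2.4354)
Function('G')(h) = Rational(-6768, 2779)
Pow(Add(Function('G')(g), -93741), -1) = Pow(Add(Rational(-6768, 2779), -93741), -1) = Pow(Rational(-260513007, 2779), -1) = Rational(-2779, 260513007)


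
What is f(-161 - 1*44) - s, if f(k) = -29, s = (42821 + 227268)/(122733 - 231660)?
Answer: -2888794/108927 ≈ -26.520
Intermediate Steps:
s = -270089/108927 (s = 270089/(-108927) = 270089*(-1/108927) = -270089/108927 ≈ -2.4795)
f(-161 - 1*44) - s = -29 - 1*(-270089/108927) = -29 + 270089/108927 = -2888794/108927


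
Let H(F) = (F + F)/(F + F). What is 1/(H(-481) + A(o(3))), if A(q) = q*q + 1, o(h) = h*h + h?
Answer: 1/146 ≈ 0.0068493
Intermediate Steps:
o(h) = h + h² (o(h) = h² + h = h + h²)
H(F) = 1 (H(F) = (2*F)/((2*F)) = (2*F)*(1/(2*F)) = 1)
A(q) = 1 + q² (A(q) = q² + 1 = 1 + q²)
1/(H(-481) + A(o(3))) = 1/(1 + (1 + (3*(1 + 3))²)) = 1/(1 + (1 + (3*4)²)) = 1/(1 + (1 + 12²)) = 1/(1 + (1 + 144)) = 1/(1 + 145) = 1/146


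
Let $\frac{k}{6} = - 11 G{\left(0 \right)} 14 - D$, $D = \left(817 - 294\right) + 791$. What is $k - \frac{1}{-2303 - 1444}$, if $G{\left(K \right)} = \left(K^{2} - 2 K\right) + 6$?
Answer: $- \frac{50314715}{3747} \approx -13428.0$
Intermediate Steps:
$D = 1314$ ($D = 523 + 791 = 1314$)
$G{\left(K \right)} = 6 + K^{2} - 2 K$
$k = -13428$ ($k = 6 \left(- 11 \left(6 + 0^{2} - 0\right) 14 - 1314\right) = 6 \left(- 11 \left(6 + 0 + 0\right) 14 - 1314\right) = 6 \left(\left(-11\right) 6 \cdot 14 - 1314\right) = 6 \left(\left(-66\right) 14 - 1314\right) = 6 \left(-924 - 1314\right) = 6 \left(-2238\right) = -13428$)
$k - \frac{1}{-2303 - 1444} = -13428 - \frac{1}{-2303 - 1444} = -13428 - \frac{1}{-3747} = -13428 - - \frac{1}{3747} = -13428 + \frac{1}{3747} = - \frac{50314715}{3747}$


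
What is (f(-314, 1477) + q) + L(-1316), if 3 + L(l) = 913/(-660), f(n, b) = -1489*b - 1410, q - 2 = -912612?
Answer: -186796643/60 ≈ -3.1133e+6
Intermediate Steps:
q = -912610 (q = 2 - 912612 = -912610)
f(n, b) = -1410 - 1489*b
L(l) = -263/60 (L(l) = -3 + 913/(-660) = -3 + 913*(-1/660) = -3 - 83/60 = -263/60)
(f(-314, 1477) + q) + L(-1316) = ((-1410 - 1489*1477) - 912610) - 263/60 = ((-1410 - 2199253) - 912610) - 263/60 = (-2200663 - 912610) - 263/60 = -3113273 - 263/60 = -186796643/60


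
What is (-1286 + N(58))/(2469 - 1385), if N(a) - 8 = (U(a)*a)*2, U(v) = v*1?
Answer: 2725/542 ≈ 5.0277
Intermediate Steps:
U(v) = v
N(a) = 8 + 2*a**2 (N(a) = 8 + (a*a)*2 = 8 + a**2*2 = 8 + 2*a**2)
(-1286 + N(58))/(2469 - 1385) = (-1286 + (8 + 2*58**2))/(2469 - 1385) = (-1286 + (8 + 2*3364))/1084 = (-1286 + (8 + 6728))*(1/1084) = (-1286 + 6736)*(1/1084) = 5450*(1/1084) = 2725/542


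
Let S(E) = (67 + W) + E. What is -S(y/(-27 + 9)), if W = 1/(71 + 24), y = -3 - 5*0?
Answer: -38291/570 ≈ -67.177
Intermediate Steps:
y = -3 (y = -3 + 0 = -3)
W = 1/95 ≈ 0.010526
S(E) = 6366/95 + E (S(E) = (67 + 1/95) + E = 6366/95 + E)
-S(y/(-27 + 9)) = -(6366/95 - 3/(-27 + 9)) = -(6366/95 - 3/(-18)) = -(6366/95 - 3*(-1/18)) = -(6366/95 + ⅙) = -1*38291/570 = -38291/570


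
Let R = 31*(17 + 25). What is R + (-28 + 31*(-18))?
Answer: 716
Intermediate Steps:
R = 1302 (R = 31*42 = 1302)
R + (-28 + 31*(-18)) = 1302 + (-28 + 31*(-18)) = 1302 + (-28 - 558) = 1302 - 586 = 716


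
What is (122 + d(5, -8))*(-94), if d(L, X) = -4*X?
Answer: -14476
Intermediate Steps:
(122 + d(5, -8))*(-94) = (122 - 4*(-8))*(-94) = (122 + 32)*(-94) = 154*(-94) = -14476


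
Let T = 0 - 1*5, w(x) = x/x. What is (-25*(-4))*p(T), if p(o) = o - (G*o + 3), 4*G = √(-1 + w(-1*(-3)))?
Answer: -800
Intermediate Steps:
w(x) = 1
G = 0 (G = √(-1 + 1)/4 = √0/4 = (¼)*0 = 0)
T = -5 (T = 0 - 5 = -5)
p(o) = -3 + o (p(o) = o - (0*o + 3) = o - (0 + 3) = o - 1*3 = o - 3 = -3 + o)
(-25*(-4))*p(T) = (-25*(-4))*(-3 - 5) = 100*(-8) = -800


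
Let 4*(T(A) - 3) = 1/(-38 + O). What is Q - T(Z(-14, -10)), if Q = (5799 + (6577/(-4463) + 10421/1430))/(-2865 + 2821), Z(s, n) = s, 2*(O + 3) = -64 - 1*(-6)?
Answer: -132608968461/982841860 ≈ -134.92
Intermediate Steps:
O = -32 (O = -3 + (-64 - 1*(-6))/2 = -3 + (-64 + 6)/2 = -3 + (½)*(-58) = -3 - 29 = -32)
T(A) = 839/280 (T(A) = 3 + 1/(4*(-38 - 32)) = 3 + (¼)/(-70) = 3 + (¼)*(-1/70) = 3 - 1/280 = 839/280)
Q = -37046843723/280811960 (Q = (5799 + (6577*(-1/4463) + 10421*(1/1430)))/(-44) = (5799 + (-6577/4463 + 10421/1430))*(-1/44) = (5799 + 37103813/6382090)*(-1/44) = (37046843723/6382090)*(-1/44) = -37046843723/280811960 ≈ -131.93)
Q - T(Z(-14, -10)) = -37046843723/280811960 - 1*839/280 = -37046843723/280811960 - 839/280 = -132608968461/982841860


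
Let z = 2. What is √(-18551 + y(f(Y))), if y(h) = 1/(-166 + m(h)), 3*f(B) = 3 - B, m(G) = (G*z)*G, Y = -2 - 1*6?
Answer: I*√7269694493/626 ≈ 136.2*I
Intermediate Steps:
Y = -8 (Y = -2 - 6 = -8)
m(G) = 2*G² (m(G) = (G*2)*G = (2*G)*G = 2*G²)
f(B) = 1 - B/3 (f(B) = (3 - B)/3 = 1 - B/3)
y(h) = 1/(-166 + 2*h²)
√(-18551 + y(f(Y))) = √(-18551 + 1/(2*(-83 + (1 - ⅓*(-8))²))) = √(-18551 + 1/(2*(-83 + (1 + 8/3)²))) = √(-18551 + 1/(2*(-83 + (11/3)²))) = √(-18551 + 1/(2*(-83 + 121/9))) = √(-18551 + 1/(2*(-626/9))) = √(-18551 + (½)*(-9/626)) = √(-18551 - 9/1252) = √(-23225861/1252) = I*√7269694493/626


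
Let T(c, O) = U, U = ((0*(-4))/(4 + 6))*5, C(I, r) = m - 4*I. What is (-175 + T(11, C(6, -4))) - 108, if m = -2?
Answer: -283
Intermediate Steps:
C(I, r) = -2 - 4*I
U = 0 (U = (0/10)*5 = ((⅒)*0)*5 = 0*5 = 0)
T(c, O) = 0
(-175 + T(11, C(6, -4))) - 108 = (-175 + 0) - 108 = -175 - 108 = -283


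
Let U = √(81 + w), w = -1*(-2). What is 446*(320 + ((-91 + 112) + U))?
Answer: 152086 + 446*√83 ≈ 1.5615e+5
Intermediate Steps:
w = 2
U = √83 (U = √(81 + 2) = √83 ≈ 9.1104)
446*(320 + ((-91 + 112) + U)) = 446*(320 + ((-91 + 112) + √83)) = 446*(320 + (21 + √83)) = 446*(341 + √83) = 152086 + 446*√83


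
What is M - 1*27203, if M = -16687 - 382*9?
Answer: -47328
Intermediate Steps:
M = -20125 (M = -16687 - 3438 = -20125)
M - 1*27203 = -20125 - 1*27203 = -20125 - 27203 = -47328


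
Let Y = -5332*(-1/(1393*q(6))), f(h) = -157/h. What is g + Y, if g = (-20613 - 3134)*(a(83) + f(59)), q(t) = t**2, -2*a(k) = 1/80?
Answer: 7496207247401/118349280 ≈ 63340.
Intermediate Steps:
a(k) = -1/160 (a(k) = -1/2/80 = -1/2*1/80 = -1/160)
g = 597925713/9440 (g = (-20613 - 3134)*(-1/160 - 157/59) = -23747*(-1/160 - 157*1/59) = -23747*(-1/160 - 157/59) = -23747*(-25179/9440) = 597925713/9440 ≈ 63340.)
Y = 1333/12537 (Y = -5332/(6**2*(-1393)) = -5332/(36*(-1393)) = -5332/(-50148) = -5332*(-1/50148) = 1333/12537 ≈ 0.10633)
g + Y = 597925713/9440 + 1333/12537 = 7496207247401/118349280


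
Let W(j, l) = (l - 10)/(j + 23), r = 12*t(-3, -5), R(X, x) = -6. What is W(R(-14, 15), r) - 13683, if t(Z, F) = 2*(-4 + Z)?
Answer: -232789/17 ≈ -13693.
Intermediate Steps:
t(Z, F) = -8 + 2*Z
r = -168 (r = 12*(-8 + 2*(-3)) = 12*(-8 - 6) = 12*(-14) = -168)
W(j, l) = (-10 + l)/(23 + j)
W(R(-14, 15), r) - 13683 = (-10 - 168)/(23 - 6) - 13683 = -178/17 - 13683 = -232789/17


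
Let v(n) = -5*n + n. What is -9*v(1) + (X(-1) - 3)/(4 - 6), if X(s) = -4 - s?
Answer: 39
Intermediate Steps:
v(n) = -4*n
-9*v(1) + (X(-1) - 3)/(4 - 6) = -(-36) + ((-4 - 1*(-1)) - 3)/(4 - 6) = -9*(-4) + ((-4 + 1) - 3)/(-2) = 36 + (-3 - 3)*(-½) = 36 - 6*(-½) = 36 + 3 = 39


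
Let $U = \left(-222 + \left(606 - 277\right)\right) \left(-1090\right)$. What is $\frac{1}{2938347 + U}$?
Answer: $\frac{1}{2821717} \approx 3.5439 \cdot 10^{-7}$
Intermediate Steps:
$U = -116630$ ($U = \left(-222 + \left(606 - 277\right)\right) \left(-1090\right) = \left(-222 + 329\right) \left(-1090\right) = 107 \left(-1090\right) = -116630$)
$\frac{1}{2938347 + U} = \frac{1}{2938347 - 116630} = \frac{1}{2821717}$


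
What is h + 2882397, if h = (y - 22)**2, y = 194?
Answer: 2911981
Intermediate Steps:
h = 29584 (h = (194 - 22)**2 = 172**2 = 29584)
h + 2882397 = 29584 + 2882397 = 2911981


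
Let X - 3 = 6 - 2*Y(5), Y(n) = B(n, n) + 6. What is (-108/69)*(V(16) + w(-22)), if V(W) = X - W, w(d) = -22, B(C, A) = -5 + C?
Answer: 1476/23 ≈ 64.174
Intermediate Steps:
Y(n) = 1 + n (Y(n) = (-5 + n) + 6 = 1 + n)
X = -3 (X = 3 + (6 - 2*(1 + 5)) = 3 + (6 - 2*6) = 3 + (6 - 12) = 3 - 6 = -3)
V(W) = -3 - W
(-108/69)*(V(16) + w(-22)) = (-108/69)*((-3 - 1*16) - 22) = (-108*1/69)*((-3 - 16) - 22) = -36*(-19 - 22)/23 = -36/23*(-41) = 1476/23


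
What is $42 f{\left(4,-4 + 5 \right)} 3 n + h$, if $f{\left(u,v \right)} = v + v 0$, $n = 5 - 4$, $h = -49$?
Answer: $77$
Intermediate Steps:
$n = 1$ ($n = 5 - 4 = 1$)
$f{\left(u,v \right)} = v$ ($f{\left(u,v \right)} = v + 0 = v$)
$42 f{\left(4,-4 + 5 \right)} 3 n + h = 42 \left(-4 + 5\right) 3 \cdot 1 - 49 = 42 \cdot 1 \cdot 3 \cdot 1 - 49 = 42 \cdot 3 \cdot 1 - 49 = 42 \cdot 3 - 49 = 126 - 49 = 77$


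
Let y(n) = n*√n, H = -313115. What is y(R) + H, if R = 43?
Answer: -313115 + 43*√43 ≈ -3.1283e+5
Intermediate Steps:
y(n) = n^(3/2)
y(R) + H = 43^(3/2) - 313115 = 43*√43 - 313115 = -313115 + 43*√43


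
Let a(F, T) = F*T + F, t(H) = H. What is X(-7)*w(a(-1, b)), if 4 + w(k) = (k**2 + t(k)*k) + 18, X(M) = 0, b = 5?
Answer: 0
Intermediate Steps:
a(F, T) = F + F*T
w(k) = 14 + 2*k**2 (w(k) = -4 + ((k**2 + k*k) + 18) = -4 + ((k**2 + k**2) + 18) = -4 + (2*k**2 + 18) = -4 + (18 + 2*k**2) = 14 + 2*k**2)
X(-7)*w(a(-1, b)) = 0*(14 + 2*(-(1 + 5))**2) = 0*(14 + 2*(-1*6)**2) = 0*(14 + 2*(-6)**2) = 0*(14 + 2*36) = 0*(14 + 72) = 0*86 = 0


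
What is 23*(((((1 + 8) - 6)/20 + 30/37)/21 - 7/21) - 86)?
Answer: -30840907/15540 ≈ -1984.6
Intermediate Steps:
23*(((((1 + 8) - 6)/20 + 30/37)/21 - 7/21) - 86) = 23*((((9 - 6)*(1/20) + 30*(1/37))*(1/21) - 7*1/21) - 86) = 23*(((3*(1/20) + 30/37)*(1/21) - ⅓) - 86) = 23*(((3/20 + 30/37)*(1/21) - ⅓) - 86) = 23*(((711/740)*(1/21) - ⅓) - 86) = 23*((237/5180 - ⅓) - 86) = 23*(-4469/15540 - 86) = 23*(-1340909/15540) = -30840907/15540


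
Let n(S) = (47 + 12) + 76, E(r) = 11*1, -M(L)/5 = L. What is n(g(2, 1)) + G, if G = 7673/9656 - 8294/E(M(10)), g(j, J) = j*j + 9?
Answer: -5969391/9656 ≈ -618.21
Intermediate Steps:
M(L) = -5*L
E(r) = 11
g(j, J) = 9 + j² (g(j, J) = j² + 9 = 9 + j²)
n(S) = 135 (n(S) = 59 + 76 = 135)
G = -7272951/9656 (G = 7673/9656 - 8294/11 = 7673*(1/9656) - 8294*1/11 = 7673/9656 - 754 = -7272951/9656 ≈ -753.21)
n(g(2, 1)) + G = 135 - 7272951/9656 = -5969391/9656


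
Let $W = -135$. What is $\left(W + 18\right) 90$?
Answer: $-10530$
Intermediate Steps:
$\left(W + 18\right) 90 = \left(-135 + 18\right) 90 = \left(-117\right) 90 = -10530$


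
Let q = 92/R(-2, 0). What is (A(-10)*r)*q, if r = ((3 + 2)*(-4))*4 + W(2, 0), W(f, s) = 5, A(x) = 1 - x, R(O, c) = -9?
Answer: 25300/3 ≈ 8433.3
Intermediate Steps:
r = -75 (r = ((3 + 2)*(-4))*4 + 5 = (5*(-4))*4 + 5 = -20*4 + 5 = -80 + 5 = -75)
q = -92/9 (q = 92/(-9) = 92*(-1/9) = -92/9 ≈ -10.222)
(A(-10)*r)*q = ((1 - 1*(-10))*(-75))*(-92/9) = ((1 + 10)*(-75))*(-92/9) = (11*(-75))*(-92/9) = -825*(-92/9) = 25300/3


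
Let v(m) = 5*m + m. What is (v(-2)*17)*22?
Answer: -4488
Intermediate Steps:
v(m) = 6*m
(v(-2)*17)*22 = ((6*(-2))*17)*22 = -12*17*22 = -204*22 = -4488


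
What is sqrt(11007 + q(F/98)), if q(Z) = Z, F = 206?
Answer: sqrt(539446)/7 ≈ 104.92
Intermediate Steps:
sqrt(11007 + q(F/98)) = sqrt(11007 + 206/98) = sqrt(11007 + 206*(1/98)) = sqrt(11007 + 103/49) = sqrt(539446/49) = sqrt(539446)/7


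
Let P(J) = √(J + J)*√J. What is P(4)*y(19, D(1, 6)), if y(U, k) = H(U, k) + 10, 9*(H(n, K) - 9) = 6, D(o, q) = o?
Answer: 236*√2/3 ≈ 111.25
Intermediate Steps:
H(n, K) = 29/3 (H(n, K) = 9 + (⅑)*6 = 9 + ⅔ = 29/3)
y(U, k) = 59/3 (y(U, k) = 29/3 + 10 = 59/3)
P(J) = J*√2 (P(J) = √(2*J)*√J = (√2*√J)*√J = J*√2)
P(4)*y(19, D(1, 6)) = (4*√2)*(59/3) = 236*√2/3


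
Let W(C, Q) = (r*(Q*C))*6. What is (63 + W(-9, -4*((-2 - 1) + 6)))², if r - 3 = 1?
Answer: 7049025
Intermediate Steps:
r = 4 (r = 3 + 1 = 4)
W(C, Q) = 24*C*Q (W(C, Q) = (4*(Q*C))*6 = (4*(C*Q))*6 = (4*C*Q)*6 = 24*C*Q)
(63 + W(-9, -4*((-2 - 1) + 6)))² = (63 + 24*(-9)*(-4*((-2 - 1) + 6)))² = (63 + 24*(-9)*(-4*(-3 + 6)))² = (63 + 24*(-9)*(-4*3))² = (63 + 24*(-9)*(-12))² = (63 + 2592)² = 2655² = 7049025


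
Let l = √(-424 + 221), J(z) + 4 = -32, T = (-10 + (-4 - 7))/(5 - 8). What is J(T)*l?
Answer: -36*I*√203 ≈ -512.92*I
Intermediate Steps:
T = 7 (T = (-10 - 11)/(-3) = -21*(-⅓) = 7)
J(z) = -36 (J(z) = -4 - 32 = -36)
l = I*√203 (l = √(-203) = I*√203 ≈ 14.248*I)
J(T)*l = -36*I*√203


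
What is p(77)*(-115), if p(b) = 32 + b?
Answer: -12535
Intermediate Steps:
p(77)*(-115) = (32 + 77)*(-115) = 109*(-115) = -12535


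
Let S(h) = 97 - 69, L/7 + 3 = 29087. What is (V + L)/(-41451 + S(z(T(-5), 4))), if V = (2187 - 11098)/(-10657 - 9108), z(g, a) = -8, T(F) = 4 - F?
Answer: -60058593/12219785 ≈ -4.9149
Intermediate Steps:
L = 203588 (L = -21 + 7*29087 = -21 + 203609 = 203588)
S(h) = 28
V = 133/295 (V = -8911/(-19765) = -8911*(-1/19765) = 133/295 ≈ 0.45085)
(V + L)/(-41451 + S(z(T(-5), 4))) = (133/295 + 203588)/(-41451 + 28) = (60058593/295)/(-41423) = (60058593/295)*(-1/41423) = -60058593/12219785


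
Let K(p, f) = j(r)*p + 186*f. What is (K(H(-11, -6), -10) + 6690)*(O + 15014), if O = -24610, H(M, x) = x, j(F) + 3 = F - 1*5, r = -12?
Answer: -47500200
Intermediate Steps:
j(F) = -8 + F (j(F) = -3 + (F - 1*5) = -3 + (F - 5) = -3 + (-5 + F) = -8 + F)
K(p, f) = -20*p + 186*f (K(p, f) = (-8 - 12)*p + 186*f = -20*p + 186*f)
(K(H(-11, -6), -10) + 6690)*(O + 15014) = ((-20*(-6) + 186*(-10)) + 6690)*(-24610 + 15014) = ((120 - 1860) + 6690)*(-9596) = (-1740 + 6690)*(-9596) = 4950*(-9596) = -47500200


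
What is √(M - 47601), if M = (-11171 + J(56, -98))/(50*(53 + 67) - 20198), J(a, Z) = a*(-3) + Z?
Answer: I*√9595399711078/14198 ≈ 218.17*I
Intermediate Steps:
J(a, Z) = Z - 3*a (J(a, Z) = -3*a + Z = Z - 3*a)
M = 11437/14198 (M = (-11171 + (-98 - 3*56))/(50*(53 + 67) - 20198) = (-11171 + (-98 - 168))/(50*120 - 20198) = (-11171 - 266)/(6000 - 20198) = -11437/(-14198) = -11437*(-1/14198) = 11437/14198 ≈ 0.80554)
√(M - 47601) = √(11437/14198 - 47601) = √(-675827561/14198) = I*√9595399711078/14198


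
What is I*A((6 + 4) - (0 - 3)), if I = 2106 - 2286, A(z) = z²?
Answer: -30420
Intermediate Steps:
I = -180
I*A((6 + 4) - (0 - 3)) = -180*((6 + 4) - (0 - 3))² = -180*(10 - 1*(-3))² = -180*(10 + 3)² = -180*13² = -180*169 = -30420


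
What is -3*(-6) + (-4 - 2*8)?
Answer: -2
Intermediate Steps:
-3*(-6) + (-4 - 2*8) = 18 + (-4 - 16) = 18 - 20 = -2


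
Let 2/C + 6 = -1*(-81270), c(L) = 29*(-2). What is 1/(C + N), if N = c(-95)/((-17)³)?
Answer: 199625016/2361569 ≈ 84.531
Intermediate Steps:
c(L) = -58
C = 1/40632 (C = 2/(-6 - 1*(-81270)) = 2/(-6 + 81270) = 2/81264 = 2*(1/81264) = 1/40632 ≈ 2.4611e-5)
N = 58/4913 (N = -58/((-17)³) = -58/(-4913) = -58*(-1/4913) = 58/4913 ≈ 0.011805)
1/(C + N) = 1/(1/40632 + 58/4913) = 1/(2361569/199625016) = 199625016/2361569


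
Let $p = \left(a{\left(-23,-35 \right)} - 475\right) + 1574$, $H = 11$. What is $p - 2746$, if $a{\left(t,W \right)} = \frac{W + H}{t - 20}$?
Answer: $- \frac{70797}{43} \approx -1646.4$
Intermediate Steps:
$a{\left(t,W \right)} = \frac{11 + W}{-20 + t}$ ($a{\left(t,W \right)} = \frac{W + 11}{t - 20} = \frac{11 + W}{-20 + t}$)
$p = \frac{47281}{43}$ ($p = \left(\frac{11 - 35}{-20 - 23} - 475\right) + 1574 = \left(\frac{1}{-43} \left(-24\right) - 475\right) + 1574 = \left(\left(- \frac{1}{43}\right) \left(-24\right) - 475\right) + 1574 = \left(\frac{24}{43} - 475\right) + 1574 = - \frac{20401}{43} + 1574 = \frac{47281}{43} \approx 1099.6$)
$p - 2746 = \frac{47281}{43} - 2746 = - \frac{70797}{43}$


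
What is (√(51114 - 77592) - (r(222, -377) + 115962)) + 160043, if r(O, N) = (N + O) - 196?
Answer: 44432 + 3*I*√2942 ≈ 44432.0 + 162.72*I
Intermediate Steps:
r(O, N) = -196 + N + O
(√(51114 - 77592) - (r(222, -377) + 115962)) + 160043 = (√(51114 - 77592) - ((-196 - 377 + 222) + 115962)) + 160043 = (√(-26478) - (-351 + 115962)) + 160043 = (3*I*√2942 - 1*115611) + 160043 = (3*I*√2942 - 115611) + 160043 = (-115611 + 3*I*√2942) + 160043 = 44432 + 3*I*√2942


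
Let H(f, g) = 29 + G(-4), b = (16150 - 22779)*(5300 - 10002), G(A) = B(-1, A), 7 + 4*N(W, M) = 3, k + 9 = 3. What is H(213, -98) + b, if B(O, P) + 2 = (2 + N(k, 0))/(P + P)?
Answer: 249356679/8 ≈ 3.1170e+7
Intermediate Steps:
k = -6 (k = -9 + 3 = -6)
N(W, M) = -1 (N(W, M) = -7/4 + (¼)*3 = -7/4 + ¾ = -1)
B(O, P) = -2 + 1/(2*P) (B(O, P) = -2 + (2 - 1)/(P + P) = -2 + 1/(2*P))
G(A) = -2 + 1/(2*A)
b = 31169558 (b = -6629*(-4702) = 31169558)
H(f, g) = 215/8 (H(f, g) = 29 + (-2 + (½)/(-4)) = 29 + (-2 + (½)*(-¼)) = 29 + (-2 - ⅛) = 29 - 17/8 = 215/8)
H(213, -98) + b = 215/8 + 31169558 = 249356679/8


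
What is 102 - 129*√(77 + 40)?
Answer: 102 - 387*√13 ≈ -1293.3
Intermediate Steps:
102 - 129*√(77 + 40) = 102 - 387*√13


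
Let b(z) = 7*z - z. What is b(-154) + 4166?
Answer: 3242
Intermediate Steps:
b(z) = 6*z
b(-154) + 4166 = 6*(-154) + 4166 = -924 + 4166 = 3242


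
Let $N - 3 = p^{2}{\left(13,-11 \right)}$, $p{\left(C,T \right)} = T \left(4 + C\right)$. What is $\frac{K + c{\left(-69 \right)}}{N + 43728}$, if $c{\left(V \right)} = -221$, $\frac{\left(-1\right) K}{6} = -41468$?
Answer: $\frac{248587}{78700} \approx 3.1587$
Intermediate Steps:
$K = 248808$ ($K = \left(-6\right) \left(-41468\right) = 248808$)
$N = 34972$ ($N = 3 + \left(- 11 \left(4 + 13\right)\right)^{2} = 3 + \left(\left(-11\right) 17\right)^{2} = 3 + \left(-187\right)^{2} = 3 + 34969 = 34972$)
$\frac{K + c{\left(-69 \right)}}{N + 43728} = \frac{248808 - 221}{34972 + 43728} = \frac{248587}{78700}$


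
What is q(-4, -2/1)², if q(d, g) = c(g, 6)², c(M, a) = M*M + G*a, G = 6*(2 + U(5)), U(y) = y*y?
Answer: 907401035776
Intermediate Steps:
U(y) = y²
G = 162 (G = 6*(2 + 5²) = 6*(2 + 25) = 6*27 = 162)
c(M, a) = M² + 162*a (c(M, a) = M*M + 162*a = M² + 162*a)
q(d, g) = (972 + g²)² (q(d, g) = (g² + 162*6)² = (g² + 972)² = (972 + g²)²)
q(-4, -2/1)² = ((972 + (-2/1)²)²)² = ((972 + (-2*1)²)²)² = ((972 + (-2)²)²)² = ((972 + 4)²)² = (976²)² = 952576² = 907401035776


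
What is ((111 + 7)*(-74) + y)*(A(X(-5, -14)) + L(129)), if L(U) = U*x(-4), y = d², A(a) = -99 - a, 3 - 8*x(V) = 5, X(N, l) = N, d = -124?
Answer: -838805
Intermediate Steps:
x(V) = -¼ (x(V) = 3/8 - ⅛*5 = 3/8 - 5/8 = -¼)
y = 15376 (y = (-124)² = 15376)
L(U) = -U/4 (L(U) = U*(-¼) = -U/4)
((111 + 7)*(-74) + y)*(A(X(-5, -14)) + L(129)) = ((111 + 7)*(-74) + 15376)*((-99 - 1*(-5)) - ¼*129) = (118*(-74) + 15376)*((-99 + 5) - 129/4) = (-8732 + 15376)*(-94 - 129/4) = 6644*(-505/4) = -838805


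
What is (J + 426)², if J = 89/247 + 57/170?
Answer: 321017061468601/1763160100 ≈ 1.8207e+5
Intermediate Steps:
J = 29209/41990 (J = 89*(1/247) + 57*(1/170) = 89/247 + 57/170 = 29209/41990 ≈ 0.69562)
(J + 426)² = (29209/41990 + 426)² = (17916949/41990)² = 321017061468601/1763160100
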